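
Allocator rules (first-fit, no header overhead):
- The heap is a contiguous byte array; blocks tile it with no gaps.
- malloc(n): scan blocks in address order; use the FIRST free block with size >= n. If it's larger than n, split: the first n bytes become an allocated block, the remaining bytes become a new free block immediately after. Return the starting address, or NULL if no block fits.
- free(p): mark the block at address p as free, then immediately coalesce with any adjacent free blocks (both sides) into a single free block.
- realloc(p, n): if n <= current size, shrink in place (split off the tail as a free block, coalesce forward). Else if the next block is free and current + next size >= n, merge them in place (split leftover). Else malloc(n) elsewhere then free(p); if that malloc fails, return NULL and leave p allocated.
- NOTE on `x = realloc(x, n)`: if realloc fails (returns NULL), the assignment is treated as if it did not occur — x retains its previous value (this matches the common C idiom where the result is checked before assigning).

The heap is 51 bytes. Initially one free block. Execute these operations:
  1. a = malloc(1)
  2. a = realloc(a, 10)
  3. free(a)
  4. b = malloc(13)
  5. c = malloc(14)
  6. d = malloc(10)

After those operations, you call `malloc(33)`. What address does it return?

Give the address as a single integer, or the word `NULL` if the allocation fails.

Op 1: a = malloc(1) -> a = 0; heap: [0-0 ALLOC][1-50 FREE]
Op 2: a = realloc(a, 10) -> a = 0; heap: [0-9 ALLOC][10-50 FREE]
Op 3: free(a) -> (freed a); heap: [0-50 FREE]
Op 4: b = malloc(13) -> b = 0; heap: [0-12 ALLOC][13-50 FREE]
Op 5: c = malloc(14) -> c = 13; heap: [0-12 ALLOC][13-26 ALLOC][27-50 FREE]
Op 6: d = malloc(10) -> d = 27; heap: [0-12 ALLOC][13-26 ALLOC][27-36 ALLOC][37-50 FREE]
malloc(33): first-fit scan over [0-12 ALLOC][13-26 ALLOC][27-36 ALLOC][37-50 FREE] -> NULL

Answer: NULL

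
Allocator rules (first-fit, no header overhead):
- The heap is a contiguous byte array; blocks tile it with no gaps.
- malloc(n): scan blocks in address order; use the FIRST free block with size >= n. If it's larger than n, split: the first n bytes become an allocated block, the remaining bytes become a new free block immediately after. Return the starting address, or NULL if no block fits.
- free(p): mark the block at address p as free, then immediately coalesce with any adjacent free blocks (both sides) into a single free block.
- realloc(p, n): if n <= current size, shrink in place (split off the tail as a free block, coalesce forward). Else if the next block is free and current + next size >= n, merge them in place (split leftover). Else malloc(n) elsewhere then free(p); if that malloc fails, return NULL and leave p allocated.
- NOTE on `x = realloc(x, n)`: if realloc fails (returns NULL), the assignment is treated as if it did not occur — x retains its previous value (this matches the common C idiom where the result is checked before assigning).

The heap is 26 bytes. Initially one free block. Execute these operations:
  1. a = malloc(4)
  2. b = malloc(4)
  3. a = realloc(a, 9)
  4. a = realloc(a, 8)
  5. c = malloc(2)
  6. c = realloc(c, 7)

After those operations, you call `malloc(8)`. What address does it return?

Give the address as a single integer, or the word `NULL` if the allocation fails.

Answer: NULL

Derivation:
Op 1: a = malloc(4) -> a = 0; heap: [0-3 ALLOC][4-25 FREE]
Op 2: b = malloc(4) -> b = 4; heap: [0-3 ALLOC][4-7 ALLOC][8-25 FREE]
Op 3: a = realloc(a, 9) -> a = 8; heap: [0-3 FREE][4-7 ALLOC][8-16 ALLOC][17-25 FREE]
Op 4: a = realloc(a, 8) -> a = 8; heap: [0-3 FREE][4-7 ALLOC][8-15 ALLOC][16-25 FREE]
Op 5: c = malloc(2) -> c = 0; heap: [0-1 ALLOC][2-3 FREE][4-7 ALLOC][8-15 ALLOC][16-25 FREE]
Op 6: c = realloc(c, 7) -> c = 16; heap: [0-3 FREE][4-7 ALLOC][8-15 ALLOC][16-22 ALLOC][23-25 FREE]
malloc(8): first-fit scan over [0-3 FREE][4-7 ALLOC][8-15 ALLOC][16-22 ALLOC][23-25 FREE] -> NULL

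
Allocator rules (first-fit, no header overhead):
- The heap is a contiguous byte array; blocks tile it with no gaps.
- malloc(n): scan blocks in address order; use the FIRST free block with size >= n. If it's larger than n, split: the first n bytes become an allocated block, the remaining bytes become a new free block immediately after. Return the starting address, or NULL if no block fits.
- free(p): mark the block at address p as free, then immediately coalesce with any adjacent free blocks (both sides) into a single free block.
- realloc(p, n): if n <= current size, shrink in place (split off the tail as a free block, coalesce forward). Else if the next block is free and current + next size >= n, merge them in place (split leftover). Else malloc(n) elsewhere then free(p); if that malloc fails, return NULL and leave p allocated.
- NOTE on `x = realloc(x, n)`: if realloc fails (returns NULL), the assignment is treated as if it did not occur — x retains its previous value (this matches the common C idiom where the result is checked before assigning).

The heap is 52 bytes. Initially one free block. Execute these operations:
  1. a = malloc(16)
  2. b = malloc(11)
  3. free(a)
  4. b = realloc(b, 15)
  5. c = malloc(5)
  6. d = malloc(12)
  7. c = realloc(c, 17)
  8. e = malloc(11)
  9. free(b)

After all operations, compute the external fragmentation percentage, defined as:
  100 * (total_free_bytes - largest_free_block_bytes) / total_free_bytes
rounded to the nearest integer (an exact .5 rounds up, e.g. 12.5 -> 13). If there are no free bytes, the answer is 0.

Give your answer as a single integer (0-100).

Op 1: a = malloc(16) -> a = 0; heap: [0-15 ALLOC][16-51 FREE]
Op 2: b = malloc(11) -> b = 16; heap: [0-15 ALLOC][16-26 ALLOC][27-51 FREE]
Op 3: free(a) -> (freed a); heap: [0-15 FREE][16-26 ALLOC][27-51 FREE]
Op 4: b = realloc(b, 15) -> b = 16; heap: [0-15 FREE][16-30 ALLOC][31-51 FREE]
Op 5: c = malloc(5) -> c = 0; heap: [0-4 ALLOC][5-15 FREE][16-30 ALLOC][31-51 FREE]
Op 6: d = malloc(12) -> d = 31; heap: [0-4 ALLOC][5-15 FREE][16-30 ALLOC][31-42 ALLOC][43-51 FREE]
Op 7: c = realloc(c, 17) -> NULL (c unchanged); heap: [0-4 ALLOC][5-15 FREE][16-30 ALLOC][31-42 ALLOC][43-51 FREE]
Op 8: e = malloc(11) -> e = 5; heap: [0-4 ALLOC][5-15 ALLOC][16-30 ALLOC][31-42 ALLOC][43-51 FREE]
Op 9: free(b) -> (freed b); heap: [0-4 ALLOC][5-15 ALLOC][16-30 FREE][31-42 ALLOC][43-51 FREE]
Free blocks: [15 9] total_free=24 largest=15 -> 100*(24-15)/24 = 900/24 = 37.5 -> rounds to 38

Answer: 38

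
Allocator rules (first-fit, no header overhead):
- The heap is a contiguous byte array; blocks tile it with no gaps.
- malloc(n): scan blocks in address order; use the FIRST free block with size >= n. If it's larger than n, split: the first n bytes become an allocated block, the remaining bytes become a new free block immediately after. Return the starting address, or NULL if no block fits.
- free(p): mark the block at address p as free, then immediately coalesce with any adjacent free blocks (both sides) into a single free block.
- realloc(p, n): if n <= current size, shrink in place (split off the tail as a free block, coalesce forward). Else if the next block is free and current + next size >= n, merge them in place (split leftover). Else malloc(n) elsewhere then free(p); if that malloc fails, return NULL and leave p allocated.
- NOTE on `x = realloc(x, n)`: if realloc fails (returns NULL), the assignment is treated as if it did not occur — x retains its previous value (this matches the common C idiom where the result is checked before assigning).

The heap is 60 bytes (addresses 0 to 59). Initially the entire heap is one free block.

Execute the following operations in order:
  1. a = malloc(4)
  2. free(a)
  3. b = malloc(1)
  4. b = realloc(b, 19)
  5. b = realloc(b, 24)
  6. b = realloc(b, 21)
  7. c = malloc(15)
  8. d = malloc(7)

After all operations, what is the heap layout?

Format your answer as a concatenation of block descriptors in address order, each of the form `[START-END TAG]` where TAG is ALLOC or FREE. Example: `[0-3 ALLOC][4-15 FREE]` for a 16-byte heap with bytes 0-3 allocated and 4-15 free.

Answer: [0-20 ALLOC][21-35 ALLOC][36-42 ALLOC][43-59 FREE]

Derivation:
Op 1: a = malloc(4) -> a = 0; heap: [0-3 ALLOC][4-59 FREE]
Op 2: free(a) -> (freed a); heap: [0-59 FREE]
Op 3: b = malloc(1) -> b = 0; heap: [0-0 ALLOC][1-59 FREE]
Op 4: b = realloc(b, 19) -> b = 0; heap: [0-18 ALLOC][19-59 FREE]
Op 5: b = realloc(b, 24) -> b = 0; heap: [0-23 ALLOC][24-59 FREE]
Op 6: b = realloc(b, 21) -> b = 0; heap: [0-20 ALLOC][21-59 FREE]
Op 7: c = malloc(15) -> c = 21; heap: [0-20 ALLOC][21-35 ALLOC][36-59 FREE]
Op 8: d = malloc(7) -> d = 36; heap: [0-20 ALLOC][21-35 ALLOC][36-42 ALLOC][43-59 FREE]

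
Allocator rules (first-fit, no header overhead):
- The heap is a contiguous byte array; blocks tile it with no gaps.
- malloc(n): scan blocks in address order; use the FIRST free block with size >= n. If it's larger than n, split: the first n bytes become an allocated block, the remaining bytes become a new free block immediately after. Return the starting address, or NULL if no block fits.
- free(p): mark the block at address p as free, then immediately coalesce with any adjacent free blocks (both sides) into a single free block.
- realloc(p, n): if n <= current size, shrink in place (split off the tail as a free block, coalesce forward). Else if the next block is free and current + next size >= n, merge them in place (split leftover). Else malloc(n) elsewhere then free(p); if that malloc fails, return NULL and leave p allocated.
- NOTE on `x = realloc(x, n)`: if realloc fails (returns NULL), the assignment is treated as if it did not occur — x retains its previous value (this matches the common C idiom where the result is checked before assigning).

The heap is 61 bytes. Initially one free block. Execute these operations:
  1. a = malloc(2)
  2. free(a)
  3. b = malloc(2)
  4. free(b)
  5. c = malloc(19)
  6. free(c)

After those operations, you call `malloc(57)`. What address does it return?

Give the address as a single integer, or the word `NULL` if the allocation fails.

Op 1: a = malloc(2) -> a = 0; heap: [0-1 ALLOC][2-60 FREE]
Op 2: free(a) -> (freed a); heap: [0-60 FREE]
Op 3: b = malloc(2) -> b = 0; heap: [0-1 ALLOC][2-60 FREE]
Op 4: free(b) -> (freed b); heap: [0-60 FREE]
Op 5: c = malloc(19) -> c = 0; heap: [0-18 ALLOC][19-60 FREE]
Op 6: free(c) -> (freed c); heap: [0-60 FREE]
malloc(57): first-fit scan over [0-60 FREE] -> 0

Answer: 0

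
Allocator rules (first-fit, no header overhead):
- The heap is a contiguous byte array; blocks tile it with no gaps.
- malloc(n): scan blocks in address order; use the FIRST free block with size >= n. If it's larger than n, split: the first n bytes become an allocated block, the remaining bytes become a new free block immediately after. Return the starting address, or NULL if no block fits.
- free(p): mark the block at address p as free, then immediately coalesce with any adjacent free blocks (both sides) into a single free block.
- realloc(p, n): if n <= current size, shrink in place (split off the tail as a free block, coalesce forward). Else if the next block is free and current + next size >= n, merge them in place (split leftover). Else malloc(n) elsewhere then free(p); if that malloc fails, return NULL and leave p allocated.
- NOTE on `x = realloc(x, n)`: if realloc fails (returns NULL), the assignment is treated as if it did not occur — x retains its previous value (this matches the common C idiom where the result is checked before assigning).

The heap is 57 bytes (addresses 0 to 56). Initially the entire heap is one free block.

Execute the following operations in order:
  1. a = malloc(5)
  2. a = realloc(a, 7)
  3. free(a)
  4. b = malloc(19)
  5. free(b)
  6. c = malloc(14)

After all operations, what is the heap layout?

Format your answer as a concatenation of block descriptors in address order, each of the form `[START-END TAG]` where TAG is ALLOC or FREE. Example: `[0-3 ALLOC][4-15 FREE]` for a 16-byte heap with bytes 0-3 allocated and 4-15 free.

Answer: [0-13 ALLOC][14-56 FREE]

Derivation:
Op 1: a = malloc(5) -> a = 0; heap: [0-4 ALLOC][5-56 FREE]
Op 2: a = realloc(a, 7) -> a = 0; heap: [0-6 ALLOC][7-56 FREE]
Op 3: free(a) -> (freed a); heap: [0-56 FREE]
Op 4: b = malloc(19) -> b = 0; heap: [0-18 ALLOC][19-56 FREE]
Op 5: free(b) -> (freed b); heap: [0-56 FREE]
Op 6: c = malloc(14) -> c = 0; heap: [0-13 ALLOC][14-56 FREE]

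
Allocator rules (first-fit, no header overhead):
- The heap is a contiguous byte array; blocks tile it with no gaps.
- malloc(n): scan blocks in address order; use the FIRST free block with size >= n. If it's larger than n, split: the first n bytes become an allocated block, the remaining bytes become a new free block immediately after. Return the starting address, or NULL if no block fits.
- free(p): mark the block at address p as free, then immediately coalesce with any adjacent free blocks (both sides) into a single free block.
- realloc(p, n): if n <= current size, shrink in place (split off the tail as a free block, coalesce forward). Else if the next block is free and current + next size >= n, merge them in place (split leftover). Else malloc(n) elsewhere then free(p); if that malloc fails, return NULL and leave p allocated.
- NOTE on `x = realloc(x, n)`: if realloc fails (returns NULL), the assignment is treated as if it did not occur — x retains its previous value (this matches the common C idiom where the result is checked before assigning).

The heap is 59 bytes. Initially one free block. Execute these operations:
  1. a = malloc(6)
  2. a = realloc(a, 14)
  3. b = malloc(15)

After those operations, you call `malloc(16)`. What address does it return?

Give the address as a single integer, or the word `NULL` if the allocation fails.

Op 1: a = malloc(6) -> a = 0; heap: [0-5 ALLOC][6-58 FREE]
Op 2: a = realloc(a, 14) -> a = 0; heap: [0-13 ALLOC][14-58 FREE]
Op 3: b = malloc(15) -> b = 14; heap: [0-13 ALLOC][14-28 ALLOC][29-58 FREE]
malloc(16): first-fit scan over [0-13 ALLOC][14-28 ALLOC][29-58 FREE] -> 29

Answer: 29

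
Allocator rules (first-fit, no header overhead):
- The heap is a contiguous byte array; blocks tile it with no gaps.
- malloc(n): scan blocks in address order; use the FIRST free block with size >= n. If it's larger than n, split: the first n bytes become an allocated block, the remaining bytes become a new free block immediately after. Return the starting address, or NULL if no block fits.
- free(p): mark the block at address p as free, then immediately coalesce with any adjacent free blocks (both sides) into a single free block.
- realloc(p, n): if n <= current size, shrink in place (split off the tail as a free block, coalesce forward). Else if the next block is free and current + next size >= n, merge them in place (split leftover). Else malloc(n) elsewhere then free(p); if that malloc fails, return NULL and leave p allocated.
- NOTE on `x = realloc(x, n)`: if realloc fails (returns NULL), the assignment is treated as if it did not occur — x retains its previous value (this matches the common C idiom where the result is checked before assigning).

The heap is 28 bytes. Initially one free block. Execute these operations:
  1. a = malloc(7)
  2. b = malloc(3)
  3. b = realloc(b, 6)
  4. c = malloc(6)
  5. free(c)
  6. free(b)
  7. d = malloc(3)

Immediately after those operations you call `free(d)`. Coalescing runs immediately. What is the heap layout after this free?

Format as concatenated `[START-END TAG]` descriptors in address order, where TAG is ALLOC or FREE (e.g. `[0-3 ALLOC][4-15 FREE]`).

Op 1: a = malloc(7) -> a = 0; heap: [0-6 ALLOC][7-27 FREE]
Op 2: b = malloc(3) -> b = 7; heap: [0-6 ALLOC][7-9 ALLOC][10-27 FREE]
Op 3: b = realloc(b, 6) -> b = 7; heap: [0-6 ALLOC][7-12 ALLOC][13-27 FREE]
Op 4: c = malloc(6) -> c = 13; heap: [0-6 ALLOC][7-12 ALLOC][13-18 ALLOC][19-27 FREE]
Op 5: free(c) -> (freed c); heap: [0-6 ALLOC][7-12 ALLOC][13-27 FREE]
Op 6: free(b) -> (freed b); heap: [0-6 ALLOC][7-27 FREE]
Op 7: d = malloc(3) -> d = 7; heap: [0-6 ALLOC][7-9 ALLOC][10-27 FREE]
free(d): d = 7 -> block [7-9 ALLOC]; mark free, coalesce with adjacent free neighbors -> [0-6 ALLOC][7-27 FREE]

Answer: [0-6 ALLOC][7-27 FREE]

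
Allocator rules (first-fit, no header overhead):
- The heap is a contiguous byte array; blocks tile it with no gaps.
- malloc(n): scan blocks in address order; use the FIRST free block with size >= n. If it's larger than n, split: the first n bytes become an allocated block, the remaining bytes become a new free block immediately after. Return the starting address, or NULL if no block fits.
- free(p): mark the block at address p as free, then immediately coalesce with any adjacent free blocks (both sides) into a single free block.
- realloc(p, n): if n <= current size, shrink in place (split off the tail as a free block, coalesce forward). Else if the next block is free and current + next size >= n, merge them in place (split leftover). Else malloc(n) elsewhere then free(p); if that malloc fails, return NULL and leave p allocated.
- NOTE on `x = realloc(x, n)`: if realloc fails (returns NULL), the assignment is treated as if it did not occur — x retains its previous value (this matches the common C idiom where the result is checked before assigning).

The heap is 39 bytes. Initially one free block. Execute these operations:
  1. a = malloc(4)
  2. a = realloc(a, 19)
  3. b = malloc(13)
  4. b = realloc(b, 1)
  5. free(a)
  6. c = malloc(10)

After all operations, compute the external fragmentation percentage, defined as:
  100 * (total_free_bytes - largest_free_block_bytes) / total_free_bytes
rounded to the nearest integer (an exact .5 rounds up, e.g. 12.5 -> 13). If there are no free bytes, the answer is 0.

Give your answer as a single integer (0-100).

Op 1: a = malloc(4) -> a = 0; heap: [0-3 ALLOC][4-38 FREE]
Op 2: a = realloc(a, 19) -> a = 0; heap: [0-18 ALLOC][19-38 FREE]
Op 3: b = malloc(13) -> b = 19; heap: [0-18 ALLOC][19-31 ALLOC][32-38 FREE]
Op 4: b = realloc(b, 1) -> b = 19; heap: [0-18 ALLOC][19-19 ALLOC][20-38 FREE]
Op 5: free(a) -> (freed a); heap: [0-18 FREE][19-19 ALLOC][20-38 FREE]
Op 6: c = malloc(10) -> c = 0; heap: [0-9 ALLOC][10-18 FREE][19-19 ALLOC][20-38 FREE]
Free blocks: [9 19] total_free=28 largest=19 -> 100*(28-19)/28 = 900/28 ≈ 32.143 -> rounds to 32

Answer: 32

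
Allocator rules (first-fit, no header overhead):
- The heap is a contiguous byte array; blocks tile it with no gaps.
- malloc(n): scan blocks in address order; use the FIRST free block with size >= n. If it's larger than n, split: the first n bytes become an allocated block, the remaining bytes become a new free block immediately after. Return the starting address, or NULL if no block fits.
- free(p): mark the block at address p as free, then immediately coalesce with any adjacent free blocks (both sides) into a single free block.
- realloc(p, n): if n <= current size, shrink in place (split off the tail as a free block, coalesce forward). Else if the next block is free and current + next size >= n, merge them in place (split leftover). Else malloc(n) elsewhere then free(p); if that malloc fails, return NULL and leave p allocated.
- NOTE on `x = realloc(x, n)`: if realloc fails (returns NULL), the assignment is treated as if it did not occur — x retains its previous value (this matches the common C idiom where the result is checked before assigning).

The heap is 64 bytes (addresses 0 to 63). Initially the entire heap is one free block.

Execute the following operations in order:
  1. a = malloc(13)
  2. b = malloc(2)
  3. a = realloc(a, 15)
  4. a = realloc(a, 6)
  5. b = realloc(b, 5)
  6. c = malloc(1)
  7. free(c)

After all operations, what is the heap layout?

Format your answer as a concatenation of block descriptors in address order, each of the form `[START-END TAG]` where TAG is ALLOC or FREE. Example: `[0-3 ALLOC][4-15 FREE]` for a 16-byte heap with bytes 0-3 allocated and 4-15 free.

Op 1: a = malloc(13) -> a = 0; heap: [0-12 ALLOC][13-63 FREE]
Op 2: b = malloc(2) -> b = 13; heap: [0-12 ALLOC][13-14 ALLOC][15-63 FREE]
Op 3: a = realloc(a, 15) -> a = 15; heap: [0-12 FREE][13-14 ALLOC][15-29 ALLOC][30-63 FREE]
Op 4: a = realloc(a, 6) -> a = 15; heap: [0-12 FREE][13-14 ALLOC][15-20 ALLOC][21-63 FREE]
Op 5: b = realloc(b, 5) -> b = 0; heap: [0-4 ALLOC][5-14 FREE][15-20 ALLOC][21-63 FREE]
Op 6: c = malloc(1) -> c = 5; heap: [0-4 ALLOC][5-5 ALLOC][6-14 FREE][15-20 ALLOC][21-63 FREE]
Op 7: free(c) -> (freed c); heap: [0-4 ALLOC][5-14 FREE][15-20 ALLOC][21-63 FREE]

Answer: [0-4 ALLOC][5-14 FREE][15-20 ALLOC][21-63 FREE]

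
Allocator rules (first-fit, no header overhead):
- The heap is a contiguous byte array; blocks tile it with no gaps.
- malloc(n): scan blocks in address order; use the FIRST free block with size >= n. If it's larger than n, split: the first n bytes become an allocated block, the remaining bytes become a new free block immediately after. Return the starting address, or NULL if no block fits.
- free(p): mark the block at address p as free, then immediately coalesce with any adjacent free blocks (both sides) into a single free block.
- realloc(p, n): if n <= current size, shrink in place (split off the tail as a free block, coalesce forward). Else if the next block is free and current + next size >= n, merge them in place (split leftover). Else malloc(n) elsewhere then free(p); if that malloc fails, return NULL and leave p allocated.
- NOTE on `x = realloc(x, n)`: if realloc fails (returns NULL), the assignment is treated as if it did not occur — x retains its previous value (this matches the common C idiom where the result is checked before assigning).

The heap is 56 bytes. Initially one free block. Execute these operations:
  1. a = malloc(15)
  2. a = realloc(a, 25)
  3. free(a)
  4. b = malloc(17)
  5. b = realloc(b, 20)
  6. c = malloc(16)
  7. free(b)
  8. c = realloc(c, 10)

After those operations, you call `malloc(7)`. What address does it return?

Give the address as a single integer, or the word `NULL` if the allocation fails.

Op 1: a = malloc(15) -> a = 0; heap: [0-14 ALLOC][15-55 FREE]
Op 2: a = realloc(a, 25) -> a = 0; heap: [0-24 ALLOC][25-55 FREE]
Op 3: free(a) -> (freed a); heap: [0-55 FREE]
Op 4: b = malloc(17) -> b = 0; heap: [0-16 ALLOC][17-55 FREE]
Op 5: b = realloc(b, 20) -> b = 0; heap: [0-19 ALLOC][20-55 FREE]
Op 6: c = malloc(16) -> c = 20; heap: [0-19 ALLOC][20-35 ALLOC][36-55 FREE]
Op 7: free(b) -> (freed b); heap: [0-19 FREE][20-35 ALLOC][36-55 FREE]
Op 8: c = realloc(c, 10) -> c = 20; heap: [0-19 FREE][20-29 ALLOC][30-55 FREE]
malloc(7): first-fit scan over [0-19 FREE][20-29 ALLOC][30-55 FREE] -> 0

Answer: 0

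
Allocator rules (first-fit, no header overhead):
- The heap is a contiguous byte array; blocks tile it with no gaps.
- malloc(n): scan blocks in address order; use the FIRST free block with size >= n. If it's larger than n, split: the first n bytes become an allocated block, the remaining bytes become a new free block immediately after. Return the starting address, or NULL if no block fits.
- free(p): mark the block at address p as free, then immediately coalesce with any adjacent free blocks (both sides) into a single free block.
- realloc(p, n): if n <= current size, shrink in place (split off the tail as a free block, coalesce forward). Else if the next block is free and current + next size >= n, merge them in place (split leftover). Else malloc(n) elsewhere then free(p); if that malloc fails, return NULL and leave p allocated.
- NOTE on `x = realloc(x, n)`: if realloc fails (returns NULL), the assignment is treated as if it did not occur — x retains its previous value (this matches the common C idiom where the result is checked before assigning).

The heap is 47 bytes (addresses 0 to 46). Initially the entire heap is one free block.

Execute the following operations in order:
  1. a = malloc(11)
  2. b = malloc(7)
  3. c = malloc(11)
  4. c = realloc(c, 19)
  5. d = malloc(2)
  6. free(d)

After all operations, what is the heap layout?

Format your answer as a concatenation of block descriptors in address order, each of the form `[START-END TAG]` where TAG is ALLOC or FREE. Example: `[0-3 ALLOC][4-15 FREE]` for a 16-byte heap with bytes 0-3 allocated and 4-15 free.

Op 1: a = malloc(11) -> a = 0; heap: [0-10 ALLOC][11-46 FREE]
Op 2: b = malloc(7) -> b = 11; heap: [0-10 ALLOC][11-17 ALLOC][18-46 FREE]
Op 3: c = malloc(11) -> c = 18; heap: [0-10 ALLOC][11-17 ALLOC][18-28 ALLOC][29-46 FREE]
Op 4: c = realloc(c, 19) -> c = 18; heap: [0-10 ALLOC][11-17 ALLOC][18-36 ALLOC][37-46 FREE]
Op 5: d = malloc(2) -> d = 37; heap: [0-10 ALLOC][11-17 ALLOC][18-36 ALLOC][37-38 ALLOC][39-46 FREE]
Op 6: free(d) -> (freed d); heap: [0-10 ALLOC][11-17 ALLOC][18-36 ALLOC][37-46 FREE]

Answer: [0-10 ALLOC][11-17 ALLOC][18-36 ALLOC][37-46 FREE]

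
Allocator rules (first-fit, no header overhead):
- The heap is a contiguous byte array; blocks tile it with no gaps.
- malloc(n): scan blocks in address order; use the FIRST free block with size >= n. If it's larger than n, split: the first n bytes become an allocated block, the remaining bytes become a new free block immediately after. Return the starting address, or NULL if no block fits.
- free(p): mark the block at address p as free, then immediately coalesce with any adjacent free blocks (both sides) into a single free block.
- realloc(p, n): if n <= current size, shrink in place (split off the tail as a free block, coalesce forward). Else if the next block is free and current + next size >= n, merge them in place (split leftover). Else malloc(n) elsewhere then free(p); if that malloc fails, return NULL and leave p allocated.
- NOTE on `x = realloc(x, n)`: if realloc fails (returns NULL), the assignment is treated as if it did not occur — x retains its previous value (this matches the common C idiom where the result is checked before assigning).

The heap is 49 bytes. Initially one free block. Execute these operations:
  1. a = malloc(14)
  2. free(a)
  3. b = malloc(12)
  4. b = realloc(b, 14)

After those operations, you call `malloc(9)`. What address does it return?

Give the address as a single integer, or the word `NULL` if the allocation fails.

Answer: 14

Derivation:
Op 1: a = malloc(14) -> a = 0; heap: [0-13 ALLOC][14-48 FREE]
Op 2: free(a) -> (freed a); heap: [0-48 FREE]
Op 3: b = malloc(12) -> b = 0; heap: [0-11 ALLOC][12-48 FREE]
Op 4: b = realloc(b, 14) -> b = 0; heap: [0-13 ALLOC][14-48 FREE]
malloc(9): first-fit scan over [0-13 ALLOC][14-48 FREE] -> 14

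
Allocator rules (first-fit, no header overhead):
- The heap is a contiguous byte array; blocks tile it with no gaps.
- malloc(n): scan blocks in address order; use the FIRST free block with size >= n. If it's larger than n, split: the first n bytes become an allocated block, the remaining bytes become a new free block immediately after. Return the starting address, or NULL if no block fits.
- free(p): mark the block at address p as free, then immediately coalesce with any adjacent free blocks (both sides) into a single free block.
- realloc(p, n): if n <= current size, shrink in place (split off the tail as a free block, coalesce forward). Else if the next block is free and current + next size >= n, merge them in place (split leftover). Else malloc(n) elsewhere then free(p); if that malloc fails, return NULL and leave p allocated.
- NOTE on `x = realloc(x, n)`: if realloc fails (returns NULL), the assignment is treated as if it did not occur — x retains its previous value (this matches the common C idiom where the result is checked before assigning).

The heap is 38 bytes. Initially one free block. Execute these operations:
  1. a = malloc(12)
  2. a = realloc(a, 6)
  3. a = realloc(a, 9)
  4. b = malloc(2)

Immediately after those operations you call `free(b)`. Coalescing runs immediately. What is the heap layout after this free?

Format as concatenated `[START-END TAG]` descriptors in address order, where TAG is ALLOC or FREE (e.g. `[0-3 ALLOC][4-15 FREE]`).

Answer: [0-8 ALLOC][9-37 FREE]

Derivation:
Op 1: a = malloc(12) -> a = 0; heap: [0-11 ALLOC][12-37 FREE]
Op 2: a = realloc(a, 6) -> a = 0; heap: [0-5 ALLOC][6-37 FREE]
Op 3: a = realloc(a, 9) -> a = 0; heap: [0-8 ALLOC][9-37 FREE]
Op 4: b = malloc(2) -> b = 9; heap: [0-8 ALLOC][9-10 ALLOC][11-37 FREE]
free(b): b = 9 -> block [9-10 ALLOC]; mark free, coalesce with adjacent free neighbors -> [0-8 ALLOC][9-37 FREE]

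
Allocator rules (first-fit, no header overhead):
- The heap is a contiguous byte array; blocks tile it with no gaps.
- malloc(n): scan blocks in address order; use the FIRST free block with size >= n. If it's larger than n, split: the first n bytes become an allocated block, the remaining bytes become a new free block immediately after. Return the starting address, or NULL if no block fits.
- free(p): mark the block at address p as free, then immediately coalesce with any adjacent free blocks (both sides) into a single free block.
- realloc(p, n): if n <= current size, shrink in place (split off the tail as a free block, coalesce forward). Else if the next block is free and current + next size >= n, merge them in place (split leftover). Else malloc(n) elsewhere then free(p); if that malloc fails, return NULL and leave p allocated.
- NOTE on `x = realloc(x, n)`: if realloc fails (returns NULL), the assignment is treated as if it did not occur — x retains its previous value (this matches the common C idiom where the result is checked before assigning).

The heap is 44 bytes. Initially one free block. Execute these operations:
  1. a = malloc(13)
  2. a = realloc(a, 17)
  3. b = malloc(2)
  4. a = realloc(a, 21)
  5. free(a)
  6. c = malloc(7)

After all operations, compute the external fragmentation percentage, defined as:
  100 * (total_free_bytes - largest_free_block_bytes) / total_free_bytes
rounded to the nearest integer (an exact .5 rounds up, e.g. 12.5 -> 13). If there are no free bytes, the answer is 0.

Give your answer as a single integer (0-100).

Answer: 29

Derivation:
Op 1: a = malloc(13) -> a = 0; heap: [0-12 ALLOC][13-43 FREE]
Op 2: a = realloc(a, 17) -> a = 0; heap: [0-16 ALLOC][17-43 FREE]
Op 3: b = malloc(2) -> b = 17; heap: [0-16 ALLOC][17-18 ALLOC][19-43 FREE]
Op 4: a = realloc(a, 21) -> a = 19; heap: [0-16 FREE][17-18 ALLOC][19-39 ALLOC][40-43 FREE]
Op 5: free(a) -> (freed a); heap: [0-16 FREE][17-18 ALLOC][19-43 FREE]
Op 6: c = malloc(7) -> c = 0; heap: [0-6 ALLOC][7-16 FREE][17-18 ALLOC][19-43 FREE]
Free blocks: [10 25] total_free=35 largest=25 -> 100*(35-25)/35 = 1000/35 ≈ 28.571 -> rounds to 29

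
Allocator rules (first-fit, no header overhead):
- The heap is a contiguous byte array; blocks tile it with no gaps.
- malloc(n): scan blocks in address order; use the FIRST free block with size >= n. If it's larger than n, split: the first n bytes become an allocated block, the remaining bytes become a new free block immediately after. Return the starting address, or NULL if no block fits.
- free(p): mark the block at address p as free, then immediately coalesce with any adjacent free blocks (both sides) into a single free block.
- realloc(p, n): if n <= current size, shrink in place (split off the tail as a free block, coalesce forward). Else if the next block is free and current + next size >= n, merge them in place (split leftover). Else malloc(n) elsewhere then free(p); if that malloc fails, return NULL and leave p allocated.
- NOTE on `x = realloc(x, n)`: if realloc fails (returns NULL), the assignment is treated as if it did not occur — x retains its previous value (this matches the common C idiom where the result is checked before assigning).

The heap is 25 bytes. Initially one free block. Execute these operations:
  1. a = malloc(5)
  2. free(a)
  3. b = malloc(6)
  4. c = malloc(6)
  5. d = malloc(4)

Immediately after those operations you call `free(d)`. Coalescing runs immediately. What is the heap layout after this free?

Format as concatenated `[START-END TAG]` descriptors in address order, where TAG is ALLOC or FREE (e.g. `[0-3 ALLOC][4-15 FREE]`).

Op 1: a = malloc(5) -> a = 0; heap: [0-4 ALLOC][5-24 FREE]
Op 2: free(a) -> (freed a); heap: [0-24 FREE]
Op 3: b = malloc(6) -> b = 0; heap: [0-5 ALLOC][6-24 FREE]
Op 4: c = malloc(6) -> c = 6; heap: [0-5 ALLOC][6-11 ALLOC][12-24 FREE]
Op 5: d = malloc(4) -> d = 12; heap: [0-5 ALLOC][6-11 ALLOC][12-15 ALLOC][16-24 FREE]
free(d): d = 12 -> block [12-15 ALLOC]; mark free, coalesce with adjacent free neighbors -> [0-5 ALLOC][6-11 ALLOC][12-24 FREE]

Answer: [0-5 ALLOC][6-11 ALLOC][12-24 FREE]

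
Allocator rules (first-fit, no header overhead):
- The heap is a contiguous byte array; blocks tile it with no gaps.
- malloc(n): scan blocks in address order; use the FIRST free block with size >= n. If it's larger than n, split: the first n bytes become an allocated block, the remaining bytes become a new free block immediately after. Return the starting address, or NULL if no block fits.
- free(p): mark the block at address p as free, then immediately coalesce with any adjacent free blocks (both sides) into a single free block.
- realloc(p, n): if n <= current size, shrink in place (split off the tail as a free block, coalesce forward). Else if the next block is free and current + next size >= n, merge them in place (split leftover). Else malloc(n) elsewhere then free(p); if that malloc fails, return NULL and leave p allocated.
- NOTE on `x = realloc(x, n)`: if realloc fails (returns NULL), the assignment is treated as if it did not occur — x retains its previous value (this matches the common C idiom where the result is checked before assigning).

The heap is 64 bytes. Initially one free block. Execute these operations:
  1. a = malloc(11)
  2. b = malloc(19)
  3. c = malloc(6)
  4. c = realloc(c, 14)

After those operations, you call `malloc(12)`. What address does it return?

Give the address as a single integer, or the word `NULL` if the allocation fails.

Op 1: a = malloc(11) -> a = 0; heap: [0-10 ALLOC][11-63 FREE]
Op 2: b = malloc(19) -> b = 11; heap: [0-10 ALLOC][11-29 ALLOC][30-63 FREE]
Op 3: c = malloc(6) -> c = 30; heap: [0-10 ALLOC][11-29 ALLOC][30-35 ALLOC][36-63 FREE]
Op 4: c = realloc(c, 14) -> c = 30; heap: [0-10 ALLOC][11-29 ALLOC][30-43 ALLOC][44-63 FREE]
malloc(12): first-fit scan over [0-10 ALLOC][11-29 ALLOC][30-43 ALLOC][44-63 FREE] -> 44

Answer: 44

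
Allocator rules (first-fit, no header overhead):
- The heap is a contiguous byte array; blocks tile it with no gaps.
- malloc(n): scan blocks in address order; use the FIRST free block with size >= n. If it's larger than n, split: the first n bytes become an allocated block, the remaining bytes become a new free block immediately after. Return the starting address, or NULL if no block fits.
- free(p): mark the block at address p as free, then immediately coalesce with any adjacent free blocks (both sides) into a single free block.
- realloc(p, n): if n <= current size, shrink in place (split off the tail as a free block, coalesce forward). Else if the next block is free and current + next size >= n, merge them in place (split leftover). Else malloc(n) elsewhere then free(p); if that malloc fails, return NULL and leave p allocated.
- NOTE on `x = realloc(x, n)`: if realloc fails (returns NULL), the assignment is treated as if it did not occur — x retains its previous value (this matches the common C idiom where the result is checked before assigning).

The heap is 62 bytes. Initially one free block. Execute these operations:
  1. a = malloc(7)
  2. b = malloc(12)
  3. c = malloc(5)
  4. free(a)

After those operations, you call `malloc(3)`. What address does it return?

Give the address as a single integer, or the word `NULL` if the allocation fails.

Answer: 0

Derivation:
Op 1: a = malloc(7) -> a = 0; heap: [0-6 ALLOC][7-61 FREE]
Op 2: b = malloc(12) -> b = 7; heap: [0-6 ALLOC][7-18 ALLOC][19-61 FREE]
Op 3: c = malloc(5) -> c = 19; heap: [0-6 ALLOC][7-18 ALLOC][19-23 ALLOC][24-61 FREE]
Op 4: free(a) -> (freed a); heap: [0-6 FREE][7-18 ALLOC][19-23 ALLOC][24-61 FREE]
malloc(3): first-fit scan over [0-6 FREE][7-18 ALLOC][19-23 ALLOC][24-61 FREE] -> 0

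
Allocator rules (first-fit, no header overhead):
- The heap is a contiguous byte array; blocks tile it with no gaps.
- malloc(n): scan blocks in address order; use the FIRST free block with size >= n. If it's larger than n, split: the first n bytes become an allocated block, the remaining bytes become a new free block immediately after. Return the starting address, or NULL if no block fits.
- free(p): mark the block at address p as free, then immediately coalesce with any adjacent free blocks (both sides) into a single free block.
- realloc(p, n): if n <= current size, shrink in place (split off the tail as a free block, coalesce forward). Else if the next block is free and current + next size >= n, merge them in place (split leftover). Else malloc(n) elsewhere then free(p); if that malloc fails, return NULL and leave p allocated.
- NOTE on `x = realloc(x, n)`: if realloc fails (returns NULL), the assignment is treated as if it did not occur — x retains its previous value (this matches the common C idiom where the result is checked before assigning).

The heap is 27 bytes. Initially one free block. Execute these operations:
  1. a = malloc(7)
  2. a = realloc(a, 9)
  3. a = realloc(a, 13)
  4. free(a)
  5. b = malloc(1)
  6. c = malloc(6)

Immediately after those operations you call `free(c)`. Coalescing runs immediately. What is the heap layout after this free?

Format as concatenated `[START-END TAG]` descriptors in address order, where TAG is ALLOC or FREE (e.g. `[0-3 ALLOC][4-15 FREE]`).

Answer: [0-0 ALLOC][1-26 FREE]

Derivation:
Op 1: a = malloc(7) -> a = 0; heap: [0-6 ALLOC][7-26 FREE]
Op 2: a = realloc(a, 9) -> a = 0; heap: [0-8 ALLOC][9-26 FREE]
Op 3: a = realloc(a, 13) -> a = 0; heap: [0-12 ALLOC][13-26 FREE]
Op 4: free(a) -> (freed a); heap: [0-26 FREE]
Op 5: b = malloc(1) -> b = 0; heap: [0-0 ALLOC][1-26 FREE]
Op 6: c = malloc(6) -> c = 1; heap: [0-0 ALLOC][1-6 ALLOC][7-26 FREE]
free(c): c = 1 -> block [1-6 ALLOC]; mark free, coalesce with adjacent free neighbors -> [0-0 ALLOC][1-26 FREE]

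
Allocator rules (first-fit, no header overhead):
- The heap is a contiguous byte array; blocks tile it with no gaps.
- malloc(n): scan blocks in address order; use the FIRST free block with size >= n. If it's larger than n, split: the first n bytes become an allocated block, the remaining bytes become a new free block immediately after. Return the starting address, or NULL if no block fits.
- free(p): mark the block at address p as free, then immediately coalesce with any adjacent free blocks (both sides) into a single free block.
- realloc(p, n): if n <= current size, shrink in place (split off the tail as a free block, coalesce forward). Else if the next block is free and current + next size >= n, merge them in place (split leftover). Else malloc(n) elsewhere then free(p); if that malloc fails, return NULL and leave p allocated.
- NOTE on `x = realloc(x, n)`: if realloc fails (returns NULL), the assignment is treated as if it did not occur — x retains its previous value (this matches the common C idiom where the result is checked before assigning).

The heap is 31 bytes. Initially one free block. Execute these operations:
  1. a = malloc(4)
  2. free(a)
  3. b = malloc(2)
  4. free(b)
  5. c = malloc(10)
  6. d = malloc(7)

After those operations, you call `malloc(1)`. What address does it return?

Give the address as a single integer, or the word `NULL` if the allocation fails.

Answer: 17

Derivation:
Op 1: a = malloc(4) -> a = 0; heap: [0-3 ALLOC][4-30 FREE]
Op 2: free(a) -> (freed a); heap: [0-30 FREE]
Op 3: b = malloc(2) -> b = 0; heap: [0-1 ALLOC][2-30 FREE]
Op 4: free(b) -> (freed b); heap: [0-30 FREE]
Op 5: c = malloc(10) -> c = 0; heap: [0-9 ALLOC][10-30 FREE]
Op 6: d = malloc(7) -> d = 10; heap: [0-9 ALLOC][10-16 ALLOC][17-30 FREE]
malloc(1): first-fit scan over [0-9 ALLOC][10-16 ALLOC][17-30 FREE] -> 17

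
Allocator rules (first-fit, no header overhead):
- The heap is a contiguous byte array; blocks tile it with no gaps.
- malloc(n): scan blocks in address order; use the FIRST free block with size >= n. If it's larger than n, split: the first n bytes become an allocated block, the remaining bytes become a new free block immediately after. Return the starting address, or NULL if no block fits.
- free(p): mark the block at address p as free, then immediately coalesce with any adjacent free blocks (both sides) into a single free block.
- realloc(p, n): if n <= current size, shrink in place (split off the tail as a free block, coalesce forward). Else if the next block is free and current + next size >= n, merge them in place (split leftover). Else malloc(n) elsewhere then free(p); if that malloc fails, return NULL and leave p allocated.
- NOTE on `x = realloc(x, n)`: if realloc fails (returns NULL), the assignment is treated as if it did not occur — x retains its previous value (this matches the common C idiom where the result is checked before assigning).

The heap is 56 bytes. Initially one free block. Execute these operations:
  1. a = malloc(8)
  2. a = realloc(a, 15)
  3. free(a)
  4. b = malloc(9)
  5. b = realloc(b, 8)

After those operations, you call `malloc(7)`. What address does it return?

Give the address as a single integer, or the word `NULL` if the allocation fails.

Op 1: a = malloc(8) -> a = 0; heap: [0-7 ALLOC][8-55 FREE]
Op 2: a = realloc(a, 15) -> a = 0; heap: [0-14 ALLOC][15-55 FREE]
Op 3: free(a) -> (freed a); heap: [0-55 FREE]
Op 4: b = malloc(9) -> b = 0; heap: [0-8 ALLOC][9-55 FREE]
Op 5: b = realloc(b, 8) -> b = 0; heap: [0-7 ALLOC][8-55 FREE]
malloc(7): first-fit scan over [0-7 ALLOC][8-55 FREE] -> 8

Answer: 8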